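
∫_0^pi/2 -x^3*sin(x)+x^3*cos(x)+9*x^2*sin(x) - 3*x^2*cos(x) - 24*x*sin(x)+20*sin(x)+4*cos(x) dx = (-2 + pi/2)^3 + 8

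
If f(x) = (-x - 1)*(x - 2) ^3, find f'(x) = -4*x^3 + 15*x^2 - 12*x - 4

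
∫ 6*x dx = 3*x^2 + C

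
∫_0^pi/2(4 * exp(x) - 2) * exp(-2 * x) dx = -1 + (-2 + exp(-pi/2))^2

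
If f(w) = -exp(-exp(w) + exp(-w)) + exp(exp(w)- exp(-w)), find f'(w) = (exp(2*w) + exp(2*exp(w) - 2*exp(-w)) + exp(2*w + 2*exp(w) - 2*exp(-w)) + 1)*exp(-w - exp(w) + exp(-w))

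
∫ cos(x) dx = sin(x) + C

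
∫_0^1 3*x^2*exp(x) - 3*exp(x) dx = -3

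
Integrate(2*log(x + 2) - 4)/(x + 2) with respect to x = (log(x + 2) - 2)^2 + C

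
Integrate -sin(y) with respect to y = cos(y) + C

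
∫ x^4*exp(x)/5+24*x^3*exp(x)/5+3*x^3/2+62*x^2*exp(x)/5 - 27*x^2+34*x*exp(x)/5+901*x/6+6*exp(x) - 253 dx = x^2/12 + x*(x^3 + 20*x^2 + 2*x + 30)*exp(x)/5 - x + 3*(x^2 - 12*x + 28)^2/8 + C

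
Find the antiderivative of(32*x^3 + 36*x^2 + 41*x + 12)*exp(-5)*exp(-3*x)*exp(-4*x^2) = (-4*x^2 - 3*x - 5)*exp(-4*x^2 - 3*x - 5) + C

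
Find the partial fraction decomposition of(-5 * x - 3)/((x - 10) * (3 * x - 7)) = 44/(23*(3*x - 7)) - 53/(23*(x - 10))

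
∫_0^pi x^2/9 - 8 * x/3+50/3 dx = (-4 + pi/3)^3 + 2*pi/3 + 64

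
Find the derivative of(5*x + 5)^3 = 375*x^2 + 750*x + 375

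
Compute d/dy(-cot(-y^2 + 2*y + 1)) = 2*(1 - y)/sin(-y^2 + 2*y + 1)^2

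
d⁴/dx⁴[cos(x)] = cos(x)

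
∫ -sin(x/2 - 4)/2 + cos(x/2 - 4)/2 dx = sqrt(2)*cos(-x/2 + pi/4 + 4) + C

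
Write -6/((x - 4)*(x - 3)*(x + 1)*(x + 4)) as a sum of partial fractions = 1/(28*(x + 4)) - 1/(10*(x + 1)) + 3/(14*(x - 3)) - 3/(20*(x - 4))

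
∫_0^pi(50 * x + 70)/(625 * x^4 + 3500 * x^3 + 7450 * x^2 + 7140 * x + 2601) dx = -50/51 + (1 + (7 + 5*pi)^2)/(2 + (7 + 5*pi)^2)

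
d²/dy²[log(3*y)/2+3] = -1/(2*y^2)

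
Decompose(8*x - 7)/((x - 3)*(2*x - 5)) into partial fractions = -26/(2*x - 5) + 17/(x - 3)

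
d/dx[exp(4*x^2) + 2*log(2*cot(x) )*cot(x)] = 8*x*exp(4*x^2) - 2*log(1/tan(x))/sin(x)^2 - 2/sin(x)^2 - 2*log(2)/sin(x)^2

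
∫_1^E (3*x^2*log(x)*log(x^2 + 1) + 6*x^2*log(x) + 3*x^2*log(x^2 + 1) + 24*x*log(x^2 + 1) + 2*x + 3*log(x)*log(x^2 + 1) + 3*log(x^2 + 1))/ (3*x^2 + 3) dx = -2*log(2)^2 - log(2)/3 + log(1 + exp(2))/3 + E*log(1 + exp(2)) + 2*log(1 + exp(2))^2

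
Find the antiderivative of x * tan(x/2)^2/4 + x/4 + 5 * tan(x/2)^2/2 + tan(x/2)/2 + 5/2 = (x/2 + 5)*tan(x/2) + C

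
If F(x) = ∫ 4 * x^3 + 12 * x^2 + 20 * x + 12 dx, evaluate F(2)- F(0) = 112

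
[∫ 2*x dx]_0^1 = 1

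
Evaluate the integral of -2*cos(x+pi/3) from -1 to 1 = -2*sin(1)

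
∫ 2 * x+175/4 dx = x^2 + 175*x/4 + C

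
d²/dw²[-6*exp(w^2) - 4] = -24*w^2*exp(w^2) - 12*exp(w^2)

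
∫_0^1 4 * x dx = 2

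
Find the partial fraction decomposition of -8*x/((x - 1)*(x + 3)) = -6/(x + 3) - 2/(x - 1)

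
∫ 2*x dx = x^2 + C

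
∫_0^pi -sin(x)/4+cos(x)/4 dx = -1/2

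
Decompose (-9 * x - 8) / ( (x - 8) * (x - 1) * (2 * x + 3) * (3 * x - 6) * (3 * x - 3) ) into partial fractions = 88/(29925*(2*x + 3)) - 757/(11025*(x - 1)) - 17/(315*(x - 1)^2) + 13/(189*(x - 2)) - 40/(25137*(x - 8))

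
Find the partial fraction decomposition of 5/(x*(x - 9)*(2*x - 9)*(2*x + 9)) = -10/(2187*(2*x + 9)) - 10/(729*(2*x - 9)) + 5/(2187*(x - 9)) + 5/(729*x)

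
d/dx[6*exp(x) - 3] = 6*exp(x)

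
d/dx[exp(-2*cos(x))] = 2*exp(-2*cos(x))*sin(x)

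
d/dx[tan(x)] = cos(x)^(-2)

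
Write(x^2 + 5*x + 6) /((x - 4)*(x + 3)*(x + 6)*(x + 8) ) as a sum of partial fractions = -1/(4*(x + 8)) + 1/(5*(x + 6)) + 1/(20*(x - 4))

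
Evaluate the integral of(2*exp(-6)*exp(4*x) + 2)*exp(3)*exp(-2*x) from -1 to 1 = -E - exp(-5) + exp(-1) + exp(5)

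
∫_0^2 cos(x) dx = sin(2)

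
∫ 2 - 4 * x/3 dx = -2*x^2/3 + 2*x + C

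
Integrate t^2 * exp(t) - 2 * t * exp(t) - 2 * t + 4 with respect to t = (t - 2)^2*(exp(t) - 1) + C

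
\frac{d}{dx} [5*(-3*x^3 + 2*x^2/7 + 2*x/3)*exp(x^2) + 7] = -30*x^4*exp(x^2) + 20*x^3*exp(x^2)/7 - 115*x^2*exp(x^2)/3 + 20*x*exp(x^2)/7 + 10*exp(x^2)/3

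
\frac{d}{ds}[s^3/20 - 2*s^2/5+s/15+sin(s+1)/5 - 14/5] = 3*s^2/20 - 4*s/5 + cos(s + 1)/5 + 1/15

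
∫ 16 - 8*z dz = -4*z^2 + 16*z + C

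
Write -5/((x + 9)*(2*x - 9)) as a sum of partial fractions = -10/(27*(2*x - 9)) + 5/(27*(x + 9))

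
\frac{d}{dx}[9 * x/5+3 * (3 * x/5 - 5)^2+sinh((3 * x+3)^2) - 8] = 18*x*cosh(9*x^2 + 18*x + 9) + 54*x/25 + 18*cosh(9*x^2 + 18*x + 9) - 81/5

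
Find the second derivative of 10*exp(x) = 10*exp(x)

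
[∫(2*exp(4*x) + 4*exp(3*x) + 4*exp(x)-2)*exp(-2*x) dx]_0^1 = -4 + (-exp(-1) + 2 + E)^2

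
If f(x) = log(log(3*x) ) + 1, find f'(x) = 1/(x*log(x) + x*log(3))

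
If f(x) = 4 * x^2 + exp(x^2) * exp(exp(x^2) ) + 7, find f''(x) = 4*x^2*exp(x^2 + exp(x^2)) + 12*x^2*exp(2*x^2 + exp(x^2)) + 4*x^2*exp(3*x^2 + exp(x^2)) + 2*exp(x^2 + exp(x^2)) + 2*exp(2*x^2 + exp(x^2)) + 8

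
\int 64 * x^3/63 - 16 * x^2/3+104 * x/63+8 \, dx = 16*x^4/63 - 16*x^3/9 + 52*x^2/63 + 8*x + C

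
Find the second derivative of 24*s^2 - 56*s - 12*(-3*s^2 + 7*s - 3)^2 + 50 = -1296*s^2 + 3024*s - 1560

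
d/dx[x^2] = 2*x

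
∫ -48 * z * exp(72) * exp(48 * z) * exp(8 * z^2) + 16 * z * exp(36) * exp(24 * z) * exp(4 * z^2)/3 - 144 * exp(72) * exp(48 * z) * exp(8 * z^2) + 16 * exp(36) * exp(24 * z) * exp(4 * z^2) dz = (2 - 9*exp(4*(z + 3)^2))*exp(4*(z + 3)^2)/3 + C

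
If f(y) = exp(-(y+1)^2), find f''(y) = (4*y^2 + 8*y + 2)*exp(-y^2 - 2*y - 1)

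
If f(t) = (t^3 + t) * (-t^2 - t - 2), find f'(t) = -5*t^4 - 4*t^3 - 9*t^2 - 2*t - 2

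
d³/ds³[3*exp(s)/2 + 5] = 3*exp(s)/2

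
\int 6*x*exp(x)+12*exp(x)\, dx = 6*(x + 1)*exp(x) + C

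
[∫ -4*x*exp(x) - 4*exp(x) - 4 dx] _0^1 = -4*E - 4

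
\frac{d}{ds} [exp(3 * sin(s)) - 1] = 3*exp(3*sin(s))*cos(s)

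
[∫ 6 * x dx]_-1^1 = 0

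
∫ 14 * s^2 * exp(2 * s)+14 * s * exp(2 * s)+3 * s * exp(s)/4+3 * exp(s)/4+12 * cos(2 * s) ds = 7*s^2*exp(2*s) + 3*s*exp(s)/4 + 6*sin(2*s) + C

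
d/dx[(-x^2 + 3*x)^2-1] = 4*x^3 - 18*x^2 + 18*x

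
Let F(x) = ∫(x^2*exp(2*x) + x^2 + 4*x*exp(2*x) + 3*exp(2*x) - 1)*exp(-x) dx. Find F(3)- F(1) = -4*E - 16*exp(-3) + 4*exp(-1) + 16*exp(3)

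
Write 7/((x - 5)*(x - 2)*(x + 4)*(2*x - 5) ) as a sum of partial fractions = -56/(65*(2*x - 5)) - 7/(702*(x + 4)) + 7/(18*(x - 2)) + 7/(135*(x - 5))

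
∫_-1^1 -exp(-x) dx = -E + exp(-1)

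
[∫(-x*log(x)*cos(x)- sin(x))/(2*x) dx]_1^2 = -log(2)*sin(2)/2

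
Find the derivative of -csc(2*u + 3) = 2*cot(2*u + 3)*csc(2*u + 3)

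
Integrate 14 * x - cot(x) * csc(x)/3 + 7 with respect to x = 7*x^2 + 7*x + csc(x)/3 + C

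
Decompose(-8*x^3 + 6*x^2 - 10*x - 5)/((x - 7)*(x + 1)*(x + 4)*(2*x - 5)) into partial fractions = 940/(819*(2*x - 5)) - 643/(429*(x + 4)) + 19/(168*(x + 1)) - 2525/(792*(x - 7))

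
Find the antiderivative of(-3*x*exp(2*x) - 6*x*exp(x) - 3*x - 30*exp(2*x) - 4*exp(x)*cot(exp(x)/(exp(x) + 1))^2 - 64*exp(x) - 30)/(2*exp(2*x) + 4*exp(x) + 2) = -3*x^2/4 - 15*x + 2*cot(exp(x)/(exp(x) + 1)) + C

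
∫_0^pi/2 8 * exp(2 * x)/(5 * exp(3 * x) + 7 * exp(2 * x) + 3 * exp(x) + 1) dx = -log(2) + log(1 + 4*exp(pi)/(1 + exp(pi/2))^2)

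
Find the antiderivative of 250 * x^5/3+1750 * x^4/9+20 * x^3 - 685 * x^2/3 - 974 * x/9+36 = 125*x^6/9 + 350*x^5/9 + 5*x^4 - 685*x^3/9 - 487*x^2/9 + 36*x + C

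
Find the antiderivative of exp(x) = exp(x) + C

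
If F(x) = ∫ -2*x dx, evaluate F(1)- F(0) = -1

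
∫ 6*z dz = 3*z^2 + C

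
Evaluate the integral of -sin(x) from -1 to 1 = 0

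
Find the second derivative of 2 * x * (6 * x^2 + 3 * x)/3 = 24*x + 4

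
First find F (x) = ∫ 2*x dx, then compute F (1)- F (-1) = 0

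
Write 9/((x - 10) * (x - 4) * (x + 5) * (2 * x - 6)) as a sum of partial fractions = -1/(240*(x + 5)) + 9/(112*(x - 3)) - 1/(12*(x - 4)) + 1/(140*(x - 10))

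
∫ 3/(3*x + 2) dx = log(-6*x - 4) + C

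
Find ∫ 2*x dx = x^2 + C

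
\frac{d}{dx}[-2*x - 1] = -2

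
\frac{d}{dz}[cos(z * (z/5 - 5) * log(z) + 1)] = (-2*z*log(z)/5 - z/5 + 5*log(z) + 5)*sin(z^2*log(z)/5 - 5*z*log(z) + 1)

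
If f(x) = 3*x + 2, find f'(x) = 3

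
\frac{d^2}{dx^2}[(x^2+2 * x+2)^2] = 12*x^2 + 24*x + 16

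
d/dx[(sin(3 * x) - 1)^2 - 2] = 6*(sin(3*x) - 1)*cos(3*x)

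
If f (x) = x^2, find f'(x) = 2*x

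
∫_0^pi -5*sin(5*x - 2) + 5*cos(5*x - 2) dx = -2*cos(2) + 2*sin(2)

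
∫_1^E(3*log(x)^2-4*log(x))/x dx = -1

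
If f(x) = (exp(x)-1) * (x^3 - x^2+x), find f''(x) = x^3*exp(x) + 5*x^2*exp(x) + 3*x*exp(x) - 6*x + 2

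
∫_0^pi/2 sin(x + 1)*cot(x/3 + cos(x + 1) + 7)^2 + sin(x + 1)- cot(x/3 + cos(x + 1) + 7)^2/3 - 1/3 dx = -cot(cos(1) + 7) + cot(-sin(1) + pi/6 + 7)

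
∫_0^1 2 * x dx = 1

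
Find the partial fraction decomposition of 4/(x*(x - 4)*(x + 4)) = 1/(8*(x + 4)) + 1/(8*(x - 4)) - 1/(4*x)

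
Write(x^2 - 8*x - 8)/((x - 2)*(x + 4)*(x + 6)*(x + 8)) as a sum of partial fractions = -3/(2*(x + 8)) + 19/(8*(x + 6)) - 5/(6*(x + 4)) - 1/(24*(x - 2))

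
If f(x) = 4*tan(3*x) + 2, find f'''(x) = 648*tan(3*x)^4 + 864*tan(3*x)^2 + 216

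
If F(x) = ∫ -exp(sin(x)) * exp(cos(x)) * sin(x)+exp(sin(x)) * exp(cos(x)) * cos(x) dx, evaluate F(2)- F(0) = -E + exp(cos(2) + sin(2))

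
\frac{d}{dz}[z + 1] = 1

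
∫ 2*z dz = z^2 + C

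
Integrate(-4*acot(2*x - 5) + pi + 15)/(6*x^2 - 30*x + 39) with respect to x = (4*acot(2*x - 5) - pi)^2/24 - 5*acot(2*x - 5) + C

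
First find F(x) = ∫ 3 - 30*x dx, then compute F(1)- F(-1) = 6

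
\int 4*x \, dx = 2*x^2 + C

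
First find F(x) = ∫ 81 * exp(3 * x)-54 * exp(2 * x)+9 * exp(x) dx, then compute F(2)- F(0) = -8 + (-1 + 3*exp(2))^3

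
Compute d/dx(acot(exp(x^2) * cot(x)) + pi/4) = (-2*x/tan(x) + sin(x)^(-2))*exp(x^2)/(exp(2*x^2)*cot(x)^2 + 1)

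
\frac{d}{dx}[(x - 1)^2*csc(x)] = (-x^2*cos(x)/sin(x) + 2*x + 2*x*cos(x)/sin(x) - 2 - cos(x)/sin(x))/sin(x)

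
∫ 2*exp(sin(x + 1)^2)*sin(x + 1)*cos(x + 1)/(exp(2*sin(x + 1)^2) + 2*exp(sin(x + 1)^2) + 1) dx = exp(sin(x + 1)^2)/(exp(sin(x + 1)^2) + 1) + C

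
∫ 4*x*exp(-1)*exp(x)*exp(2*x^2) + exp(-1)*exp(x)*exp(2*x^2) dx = exp(2*x^2 + x - 1) + C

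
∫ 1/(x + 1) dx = log(2*x + 2) + C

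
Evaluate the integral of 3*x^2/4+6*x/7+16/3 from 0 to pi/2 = pi^3/32 + 3*pi^2/28 + 8*pi/3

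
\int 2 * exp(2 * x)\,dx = exp(2*x) + C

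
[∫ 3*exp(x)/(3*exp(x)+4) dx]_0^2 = -log(7) + log(4 + 3*exp(2))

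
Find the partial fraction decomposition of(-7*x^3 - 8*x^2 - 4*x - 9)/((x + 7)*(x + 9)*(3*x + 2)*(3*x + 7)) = -617/(2100*(3*x + 7)) - 211/(7125*(3*x + 2)) - 2241/(500*(x + 9)) + 507/(133*(x + 7))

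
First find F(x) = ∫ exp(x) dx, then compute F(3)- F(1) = -E + exp(3)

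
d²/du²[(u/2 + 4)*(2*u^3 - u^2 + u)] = 12*u^2 + 45*u - 7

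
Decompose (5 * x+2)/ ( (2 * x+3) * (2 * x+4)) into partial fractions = -11/(2*(2*x + 3)) + 4/(x + 2)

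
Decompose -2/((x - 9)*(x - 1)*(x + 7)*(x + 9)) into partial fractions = 1/(180*(x + 9)) - 1/(128*(x + 7)) + 1/(320*(x - 1)) - 1/(1152*(x - 9))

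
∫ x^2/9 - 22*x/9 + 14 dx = x^3/27 - 11*x^2/9 + 14*x + C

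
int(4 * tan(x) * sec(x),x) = 4*sec(x) + C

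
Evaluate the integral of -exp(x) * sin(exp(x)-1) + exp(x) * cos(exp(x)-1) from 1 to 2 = sqrt(2)*(-sin(-1 + pi/4 + E) + cos(-exp(2) + pi/4 + 1))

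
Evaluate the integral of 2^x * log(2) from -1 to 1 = 3/2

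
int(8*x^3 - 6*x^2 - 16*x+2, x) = 2*x^4 - 2*x^3 - 8*x^2 + 2*x + C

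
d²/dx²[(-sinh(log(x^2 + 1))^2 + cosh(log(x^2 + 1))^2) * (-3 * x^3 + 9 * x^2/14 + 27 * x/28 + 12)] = 9/7 - 18*x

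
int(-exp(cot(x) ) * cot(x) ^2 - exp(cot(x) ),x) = exp(cot(x)) + C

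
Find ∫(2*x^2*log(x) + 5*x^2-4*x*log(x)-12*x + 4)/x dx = (x - 2)^2*(log(x) + 2) + C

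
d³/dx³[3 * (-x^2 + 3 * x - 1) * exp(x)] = -3*x^2*exp(x) - 9*x*exp(x) + 6*exp(x)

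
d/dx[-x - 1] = -1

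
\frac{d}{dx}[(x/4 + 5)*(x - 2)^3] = x^3 + 21*x^2/2 - 54*x + 58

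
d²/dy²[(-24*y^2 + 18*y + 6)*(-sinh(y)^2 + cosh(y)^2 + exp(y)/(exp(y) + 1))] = -(-24*y^2*exp(2*y) + 24*y^2*exp(y) + 114*y*exp(2*y) + 78*y*exp(y) + 96*exp(3*y) + 210*exp(2*y) + 150*exp(y) + 48)/(exp(3*y) + 3*exp(2*y) + 3*exp(y) + 1)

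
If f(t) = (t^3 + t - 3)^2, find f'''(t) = 120*t^3 + 48*t - 36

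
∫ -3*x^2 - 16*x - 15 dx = -x^3 - 8*x^2 - 15*x + C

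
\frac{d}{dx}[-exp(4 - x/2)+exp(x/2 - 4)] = (exp(x - 8) + 1)*exp(4 - x/2)/2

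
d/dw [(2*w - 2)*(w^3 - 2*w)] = 8*w^3 - 6*w^2 - 8*w + 4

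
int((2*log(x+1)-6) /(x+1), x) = (log(x + 1) - 3)^2 + C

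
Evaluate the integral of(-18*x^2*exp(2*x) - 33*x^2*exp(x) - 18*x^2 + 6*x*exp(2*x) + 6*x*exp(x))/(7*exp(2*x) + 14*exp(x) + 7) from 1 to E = 3*(-2*E + exp(E)/(1 + exp(E)))*exp(2)/7 - 3*E/(7*(1 + E)) + 6/7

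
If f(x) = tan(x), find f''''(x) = 24*tan(x)^5 + 40*tan(x)^3 + 16*tan(x)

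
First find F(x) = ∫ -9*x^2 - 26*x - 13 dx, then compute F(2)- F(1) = -73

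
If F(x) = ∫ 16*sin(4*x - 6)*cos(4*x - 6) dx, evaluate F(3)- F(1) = -cos(12) + cos(4)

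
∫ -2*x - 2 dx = -x^2 - 2*x + C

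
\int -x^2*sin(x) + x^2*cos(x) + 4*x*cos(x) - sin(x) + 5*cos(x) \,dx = sqrt(2)*((x + 1)^2 + 2)*sin(x + pi/4) + C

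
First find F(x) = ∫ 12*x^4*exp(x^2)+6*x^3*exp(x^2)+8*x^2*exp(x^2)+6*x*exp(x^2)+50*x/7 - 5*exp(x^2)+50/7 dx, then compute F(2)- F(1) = -4*E + 125/7 + 50*exp(4)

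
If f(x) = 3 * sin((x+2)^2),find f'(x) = 6*(x + 2)*cos(x^2 + 4*x + 4)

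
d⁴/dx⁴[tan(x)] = 24*tan(x)^5 + 40*tan(x)^3 + 16*tan(x)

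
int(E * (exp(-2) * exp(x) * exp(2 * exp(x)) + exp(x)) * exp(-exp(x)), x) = 2*sinh(exp(x) - 1) + C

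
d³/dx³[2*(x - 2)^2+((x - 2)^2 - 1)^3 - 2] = 120*x^3 - 720*x^2 + 1368*x - 816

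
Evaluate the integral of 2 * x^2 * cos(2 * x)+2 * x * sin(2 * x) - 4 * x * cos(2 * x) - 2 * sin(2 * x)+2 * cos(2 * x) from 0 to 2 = sin(4)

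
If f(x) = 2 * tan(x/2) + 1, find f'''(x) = 3*tan(x/2)^4/2 + 2*tan(x/2)^2 + 1/2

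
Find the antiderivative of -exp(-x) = exp(-x) + C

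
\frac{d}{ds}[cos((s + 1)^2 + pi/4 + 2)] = -2*s*sin(s^2 + 2*s + pi/4 + 3) - 2*sin(s^2 + 2*s + pi/4 + 3)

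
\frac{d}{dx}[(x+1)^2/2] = x + 1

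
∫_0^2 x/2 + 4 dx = 9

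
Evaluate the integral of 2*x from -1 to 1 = 0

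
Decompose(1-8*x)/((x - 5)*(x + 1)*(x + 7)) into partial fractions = 19/(24*(x + 7)) - 1/(4*(x + 1)) - 13/(24*(x - 5))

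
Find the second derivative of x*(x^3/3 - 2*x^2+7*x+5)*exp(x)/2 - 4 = x^4*exp(x)/6 + x^3*exp(x)/3 - x^2*exp(x)/2 + 21*x*exp(x)/2 + 12*exp(x)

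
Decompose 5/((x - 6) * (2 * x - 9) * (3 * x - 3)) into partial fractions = -20/(63*(2*x - 9)) + 1/(21*(x - 1)) + 1/(9*(x - 6))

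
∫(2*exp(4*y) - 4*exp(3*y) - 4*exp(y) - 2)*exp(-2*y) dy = ((exp(y) - 2)*exp(y) - 1)^2*exp(-2*y) + C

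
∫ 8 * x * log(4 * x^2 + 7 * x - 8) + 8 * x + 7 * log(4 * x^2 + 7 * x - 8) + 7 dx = (4*x^2 + 7*x - 8)*log(4*x^2 + 7*x - 8) + C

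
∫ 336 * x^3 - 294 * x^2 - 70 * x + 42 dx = 84*x^4 - 98*x^3 - 35*x^2 + 42*x + C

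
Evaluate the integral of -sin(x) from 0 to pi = -2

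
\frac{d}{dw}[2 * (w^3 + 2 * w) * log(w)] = 6*w^2*log(w) + 2*w^2 + 4*log(w) + 4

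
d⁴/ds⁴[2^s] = 2^s*log(2)^4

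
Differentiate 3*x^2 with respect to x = 6*x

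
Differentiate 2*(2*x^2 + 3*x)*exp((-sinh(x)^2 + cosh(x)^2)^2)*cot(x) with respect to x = -2*E*(2*x^2 + 2*x^2/tan(x)^2 + 3*x - 4*x/tan(x) + 3*x/tan(x)^2 - 3/tan(x))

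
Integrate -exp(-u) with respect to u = exp(-u) + C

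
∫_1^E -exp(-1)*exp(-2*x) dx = -exp(-3)/2 + exp(-2*E - 1)/2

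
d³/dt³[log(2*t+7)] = 16/(8*t^3 + 84*t^2 + 294*t + 343)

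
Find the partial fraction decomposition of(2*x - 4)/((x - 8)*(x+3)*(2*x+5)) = 12/(7*(2*x + 5)) - 10/(11*(x + 3)) + 4/(77*(x - 8))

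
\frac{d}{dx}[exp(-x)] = -exp(-x)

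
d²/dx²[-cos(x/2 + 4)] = cos(x/2 + 4)/4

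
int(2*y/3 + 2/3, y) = y^2/3 + 2*y/3 + C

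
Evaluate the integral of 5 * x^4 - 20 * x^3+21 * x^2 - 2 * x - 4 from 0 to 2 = -4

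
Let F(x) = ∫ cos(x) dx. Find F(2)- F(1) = -sin(1) + sin(2)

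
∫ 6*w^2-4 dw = 2*w^3 - 4*w + C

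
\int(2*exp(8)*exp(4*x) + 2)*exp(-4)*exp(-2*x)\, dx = 2*sinh(2*x + 4) + C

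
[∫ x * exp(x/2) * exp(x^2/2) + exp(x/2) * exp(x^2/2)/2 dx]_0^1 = -1 + E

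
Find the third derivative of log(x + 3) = 2/(x^3 + 9*x^2 + 27*x + 27)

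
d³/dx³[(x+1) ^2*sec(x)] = (-x^2*sin(x)/cos(x) + 6*x^2*sin(x)/cos(x)^3 - 2*x*sin(x)/cos(x) + 12*x*sin(x)/cos(x)^3 - 6*x + 12*x/cos(x)^2 + 5*sin(x)/cos(x) + 6*sin(x)/cos(x)^3 - 6 + 12/cos(x)^2)/cos(x)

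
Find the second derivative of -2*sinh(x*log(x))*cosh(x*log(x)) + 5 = -2*(2*x*log(x)^2*sinh(2*x*log(x)) + 4*x*log(x)*sinh(2*x*log(x)) + 2*x*sinh(2*x*log(x)) + cosh(2*x*log(x)))/x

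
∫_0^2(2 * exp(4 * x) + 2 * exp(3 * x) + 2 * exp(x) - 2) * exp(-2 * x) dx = -1 + (-exp(-2) + 1 + exp(2))^2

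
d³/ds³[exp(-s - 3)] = -exp(-s - 3)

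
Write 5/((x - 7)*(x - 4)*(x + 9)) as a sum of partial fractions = 5/(208*(x + 9)) - 5/(39*(x - 4)) + 5/(48*(x - 7))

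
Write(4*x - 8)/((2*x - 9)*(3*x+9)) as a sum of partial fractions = 4/(9*(2*x - 9)) + 4/(9*(x + 3))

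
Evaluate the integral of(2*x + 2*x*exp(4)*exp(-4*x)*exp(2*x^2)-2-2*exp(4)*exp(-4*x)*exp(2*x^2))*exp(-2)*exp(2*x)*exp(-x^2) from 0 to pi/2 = -exp(2) - exp(-1 - (-1 + pi/2)^2) + exp(-2) + exp((-1 + pi/2)^2 + 1)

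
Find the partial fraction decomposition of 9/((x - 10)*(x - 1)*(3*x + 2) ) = 81/(160*(3*x + 2)) - 1/(5*(x - 1)) + 1/(32*(x - 10))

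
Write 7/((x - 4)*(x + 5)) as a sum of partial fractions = -7/(9*(x + 5)) + 7/(9*(x - 4))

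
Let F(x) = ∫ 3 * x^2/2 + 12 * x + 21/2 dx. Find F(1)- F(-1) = 22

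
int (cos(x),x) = sin(x) + C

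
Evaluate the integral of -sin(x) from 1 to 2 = -cos(1) + cos(2)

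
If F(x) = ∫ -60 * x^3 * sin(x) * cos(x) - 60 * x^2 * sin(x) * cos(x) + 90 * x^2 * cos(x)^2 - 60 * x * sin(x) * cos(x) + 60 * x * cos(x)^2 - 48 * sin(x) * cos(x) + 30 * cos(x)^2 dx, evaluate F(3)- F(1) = -57*cos(2) + 540 + 597*cos(6)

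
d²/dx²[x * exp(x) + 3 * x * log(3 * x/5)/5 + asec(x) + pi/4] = (5*x^6*exp(x) + 10*x^5*exp(x) - 10*x^4*exp(x) + 3*x^4 - 20*x^3*exp(x) - 10*x^2*sqrt(1 - 1/x^2) + 5*x^2*exp(x) - 6*x^2 + 10*x*exp(x) + 5*sqrt(1 - 1/x^2) + 3)/(5*x^5 - 10*x^3 + 5*x)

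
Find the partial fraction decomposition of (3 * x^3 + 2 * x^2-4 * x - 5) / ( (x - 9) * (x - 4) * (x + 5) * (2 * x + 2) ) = 155/(504*(x + 5)) - 1/(200*(x + 1)) - 203/(450*(x - 4)) + 577/(350*(x - 9))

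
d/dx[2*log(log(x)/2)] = 2/(x*log(x))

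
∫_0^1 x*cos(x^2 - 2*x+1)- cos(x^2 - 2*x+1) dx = -sin(1)/2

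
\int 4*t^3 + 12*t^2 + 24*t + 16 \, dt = t^4 + 4*t^3 + 12*t^2 + 16*t + C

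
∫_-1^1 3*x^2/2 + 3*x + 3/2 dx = 4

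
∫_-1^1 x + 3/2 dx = 3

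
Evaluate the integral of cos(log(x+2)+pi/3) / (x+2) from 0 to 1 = -sin(log(2) + pi/3) + sin(pi/3 + log(3))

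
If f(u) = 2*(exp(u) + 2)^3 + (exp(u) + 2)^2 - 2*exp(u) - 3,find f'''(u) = 54*exp(3*u) + 104*exp(2*u) + 26*exp(u)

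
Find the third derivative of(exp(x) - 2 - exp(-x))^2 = (8*exp(4*x) - 4*exp(3*x) - 4*exp(x) - 8)*exp(-2*x)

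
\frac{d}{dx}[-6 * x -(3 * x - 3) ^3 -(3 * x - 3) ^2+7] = -81*x^2 + 144*x - 69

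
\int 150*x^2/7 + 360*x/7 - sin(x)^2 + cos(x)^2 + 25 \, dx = 50*x^3/7 + 180*x^2/7 + 25*x + sin(2*x)/2 + C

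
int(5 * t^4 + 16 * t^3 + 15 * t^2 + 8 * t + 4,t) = t^5 + 4*t^4 + 5*t^3 + 4*t^2 + 4*t + C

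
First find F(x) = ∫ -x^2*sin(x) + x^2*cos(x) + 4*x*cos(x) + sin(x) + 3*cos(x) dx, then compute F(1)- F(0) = -1 + 4*cos(1) + 4*sin(1)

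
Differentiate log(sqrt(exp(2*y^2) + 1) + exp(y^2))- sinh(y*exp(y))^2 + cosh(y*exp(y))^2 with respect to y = (2*y*sqrt(exp(2*y^2) + 1)*exp(y^2) + 2*y*exp(2*y^2))/(sqrt(exp(2*y^2) + 1)*exp(y^2) + exp(2*y^2) + 1)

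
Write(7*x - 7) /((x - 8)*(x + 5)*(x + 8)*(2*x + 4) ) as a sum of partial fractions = 7/(64*(x + 8)) - 7/(39*(x + 5)) + 7/(120*(x + 2)) + 49/(4160*(x - 8))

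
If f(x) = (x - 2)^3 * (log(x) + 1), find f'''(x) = (6*x^3*log(x) + 17*x^3 - 12*x^2 - 12*x - 16)/x^3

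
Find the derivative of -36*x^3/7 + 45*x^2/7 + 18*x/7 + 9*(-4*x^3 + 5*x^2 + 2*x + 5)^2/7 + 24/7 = 864*x^5/7 - 1800*x^4/7 + 324*x^3/7 - 648*x^2/7 + 1062*x/7 + 198/7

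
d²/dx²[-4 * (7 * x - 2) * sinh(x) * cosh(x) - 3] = -56*x*sinh(2*x) + 16*sinh(2*x) - 56*cosh(2*x)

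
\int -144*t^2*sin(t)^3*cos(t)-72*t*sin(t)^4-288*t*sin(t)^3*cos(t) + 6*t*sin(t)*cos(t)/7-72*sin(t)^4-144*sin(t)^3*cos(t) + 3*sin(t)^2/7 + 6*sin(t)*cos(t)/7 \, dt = -3*(t + 1)*(84*(t + 1)*sin(t)^2 - 1)*sin(t)^2/7 + C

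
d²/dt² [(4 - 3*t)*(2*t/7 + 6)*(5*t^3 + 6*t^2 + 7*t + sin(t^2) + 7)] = 24*t^4*sin(t^2)/7 + 472*t^3*sin(t^2)/7 - 600*t^3/7 - 96*t^2*sin(t^2) - 60*t^2*cos(t^2)/7 - 7512*t^2/7 - 708*t*cos(t^2)/7 + 540*t/7 - 12*sin(t^2)/7 + 48*cos(t^2) + 40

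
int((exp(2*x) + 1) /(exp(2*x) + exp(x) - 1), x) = log(2*sinh(x) + 1) + C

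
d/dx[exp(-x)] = -exp(-x)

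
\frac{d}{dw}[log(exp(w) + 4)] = exp(w)/(exp(w) + 4)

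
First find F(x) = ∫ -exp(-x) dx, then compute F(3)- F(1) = -exp(-1) + exp(-3)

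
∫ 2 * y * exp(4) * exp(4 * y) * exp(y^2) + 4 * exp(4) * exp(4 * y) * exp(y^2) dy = exp((y + 2)^2) + C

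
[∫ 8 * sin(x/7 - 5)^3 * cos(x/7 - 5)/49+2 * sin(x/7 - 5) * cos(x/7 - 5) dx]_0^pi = -7*sin(5)^2 - 2*sin(5)^4/7 + 2*cos(5*pi/14 + 5)^4/7 + 7*cos(5*pi/14 + 5)^2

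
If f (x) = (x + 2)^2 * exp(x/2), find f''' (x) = x^2*exp(x/2)/8 + 2*x*exp(x/2) + 13*exp(x/2)/2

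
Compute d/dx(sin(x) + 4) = cos(x)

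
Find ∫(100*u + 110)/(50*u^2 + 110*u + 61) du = log((10*u + 11)^2 + 1) + C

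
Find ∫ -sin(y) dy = cos(y) + C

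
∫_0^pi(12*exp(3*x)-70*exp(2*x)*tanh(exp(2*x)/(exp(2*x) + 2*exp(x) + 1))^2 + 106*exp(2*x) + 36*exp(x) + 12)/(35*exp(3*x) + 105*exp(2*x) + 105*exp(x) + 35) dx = -tanh(1/4) + tanh(exp(2*pi)/(1 + exp(pi))^2) + 12*pi/35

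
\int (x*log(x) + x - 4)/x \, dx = (x - 4)*log(x) + C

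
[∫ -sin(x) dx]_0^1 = -1 + cos(1)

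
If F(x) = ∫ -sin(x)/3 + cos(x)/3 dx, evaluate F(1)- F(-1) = 2*sin(1)/3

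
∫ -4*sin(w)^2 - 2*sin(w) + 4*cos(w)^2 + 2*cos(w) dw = 2*sin(2*w) + 2*sqrt(2)*sin(w + pi/4) + C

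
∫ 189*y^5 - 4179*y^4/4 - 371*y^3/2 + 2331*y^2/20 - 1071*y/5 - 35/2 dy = 63*y^6/2 - 4179*y^5/20 - 371*y^4/8 + 777*y^3/20 - 1071*y^2/10 - 35*y/2 + C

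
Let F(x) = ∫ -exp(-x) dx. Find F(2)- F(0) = -1 + exp(-2)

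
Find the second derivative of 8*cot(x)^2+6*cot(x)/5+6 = 48*cot(x)^4 + 12*cot(x)^3/5 + 64*cot(x)^2 + 12*cot(x)/5 + 16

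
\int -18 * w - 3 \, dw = -9*w^2 - 3*w + C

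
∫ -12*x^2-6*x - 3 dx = -4*x^3 - 3*x^2 - 3*x + C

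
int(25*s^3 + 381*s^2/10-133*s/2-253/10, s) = 25*s^4/4 + 127*s^3/10 - 133*s^2/4 - 253*s/10 + C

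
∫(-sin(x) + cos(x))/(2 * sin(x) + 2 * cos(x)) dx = log(sin(x + pi/4))/2 + C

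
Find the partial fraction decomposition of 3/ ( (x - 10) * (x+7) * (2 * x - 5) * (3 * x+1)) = 81/(10540*(3*x + 1)) - 8/(1615*(2*x - 5)) - 3/(6460*(x + 7)) + 1/(2635*(x - 10))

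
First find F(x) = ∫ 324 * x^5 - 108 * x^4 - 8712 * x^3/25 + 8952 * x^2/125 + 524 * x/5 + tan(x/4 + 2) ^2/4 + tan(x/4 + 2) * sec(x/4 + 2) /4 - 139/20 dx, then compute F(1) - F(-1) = -1232/125 + sec(9/4) + tan(9/4) - tan(7/4) - sec(7/4)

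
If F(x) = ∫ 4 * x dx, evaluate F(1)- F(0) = 2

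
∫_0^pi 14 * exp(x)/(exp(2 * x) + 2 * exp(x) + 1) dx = -7 + 14*exp(pi)/(1 + exp(pi))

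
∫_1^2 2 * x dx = 3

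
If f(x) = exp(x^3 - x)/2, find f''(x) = 9*x^4*exp(x^3 - x)/2 - 3*x^2*exp(x^3 - x) + 3*x*exp(x^3 - x) + exp(x^3 - x)/2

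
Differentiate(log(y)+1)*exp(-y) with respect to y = (-y*log(y) - y + 1)*exp(-y)/y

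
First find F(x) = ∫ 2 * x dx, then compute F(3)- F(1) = 8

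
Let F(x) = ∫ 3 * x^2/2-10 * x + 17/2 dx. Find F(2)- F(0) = 1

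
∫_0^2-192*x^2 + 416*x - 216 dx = -112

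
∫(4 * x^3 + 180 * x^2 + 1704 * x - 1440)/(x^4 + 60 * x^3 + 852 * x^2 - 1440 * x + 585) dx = log((x^2 + 30*x - 24)^2/9 + 1) + C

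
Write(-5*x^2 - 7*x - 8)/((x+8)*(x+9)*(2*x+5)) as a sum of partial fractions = -87/(143*(2*x + 5)) - 350/(13*(x + 9)) + 272/(11*(x + 8))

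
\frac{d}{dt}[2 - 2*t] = -2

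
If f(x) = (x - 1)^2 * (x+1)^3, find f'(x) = 5*x^4 + 4*x^3 - 6*x^2 - 4*x + 1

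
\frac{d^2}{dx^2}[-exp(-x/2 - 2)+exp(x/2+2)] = (exp(x + 4) - 1)*exp(-x/2 - 2)/4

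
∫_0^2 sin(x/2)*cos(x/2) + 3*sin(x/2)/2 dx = -3*cos(1) + sin(1)^2 + 3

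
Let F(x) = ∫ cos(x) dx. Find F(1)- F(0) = sin(1)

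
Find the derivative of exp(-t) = -exp(-t)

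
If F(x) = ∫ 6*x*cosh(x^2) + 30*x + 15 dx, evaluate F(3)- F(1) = -3*sinh(1) + 150 + 3*sinh(9)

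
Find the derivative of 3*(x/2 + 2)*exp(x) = 3*x*exp(x)/2 + 15*exp(x)/2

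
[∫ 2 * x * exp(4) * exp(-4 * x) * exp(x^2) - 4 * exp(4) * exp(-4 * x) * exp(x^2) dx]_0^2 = 1 - exp(4)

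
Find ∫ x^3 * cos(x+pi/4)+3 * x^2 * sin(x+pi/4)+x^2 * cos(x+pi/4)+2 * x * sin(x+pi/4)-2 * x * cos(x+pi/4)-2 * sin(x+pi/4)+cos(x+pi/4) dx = (x^3 + x^2 - 2*x + 1)*sin(x + pi/4) + C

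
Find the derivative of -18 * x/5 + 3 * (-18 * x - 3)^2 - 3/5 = 1944*x + 1602/5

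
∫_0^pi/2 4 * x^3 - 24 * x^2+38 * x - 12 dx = -3*(-2 + pi/2)^2 + (-1 + (-2 + pi/2)^2)^2 + 3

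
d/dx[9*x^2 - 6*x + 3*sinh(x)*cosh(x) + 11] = 18*x + 3*cosh(2*x) - 6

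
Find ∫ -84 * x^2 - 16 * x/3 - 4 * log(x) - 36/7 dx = 4*x*(-147*x^2 - 14*x - 21*log(x) - 6)/21 + C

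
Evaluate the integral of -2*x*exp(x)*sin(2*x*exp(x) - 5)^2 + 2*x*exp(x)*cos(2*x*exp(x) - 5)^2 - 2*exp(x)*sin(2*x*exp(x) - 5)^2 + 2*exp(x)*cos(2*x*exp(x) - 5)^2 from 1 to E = sin(10 - 4*E)/2 - sin(-4*E*exp(E) + 10)/2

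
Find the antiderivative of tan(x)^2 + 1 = tan(x) + C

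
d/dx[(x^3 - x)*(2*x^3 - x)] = 12*x^5 - 12*x^3 + 2*x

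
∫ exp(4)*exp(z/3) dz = 3*exp(z/3 + 4) + C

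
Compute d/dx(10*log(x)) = 10/x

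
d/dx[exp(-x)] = -exp(-x)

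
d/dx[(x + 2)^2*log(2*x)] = (2*x^2*log(x) + x^2 + 2*x^2*log(2) + 4*x*log(x) + 4*x*log(2) + 4*x + 4)/x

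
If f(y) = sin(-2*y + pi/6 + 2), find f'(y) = -2*cos(-2*y + pi/6 + 2)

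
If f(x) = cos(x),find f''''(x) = cos(x)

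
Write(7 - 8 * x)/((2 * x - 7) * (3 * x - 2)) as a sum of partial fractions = -5/(17*(3*x - 2)) - 42/(17*(2*x - 7))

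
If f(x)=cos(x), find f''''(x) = cos(x)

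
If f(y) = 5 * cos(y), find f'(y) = -5*sin(y)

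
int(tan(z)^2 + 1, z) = tan(z) + C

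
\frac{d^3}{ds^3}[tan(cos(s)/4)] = (-3*(-1 + cos(cos(s)/4)^(-2))^2*sin(s)^2 + 3*sin(s)^2 - 4*sin(s)^2/cos(cos(s)/4)^2 + 12*sin(cos(s)/4)*cos(s)/cos(cos(s)/4)^3 + 8/cos(cos(s)/4)^2)*sin(s)/32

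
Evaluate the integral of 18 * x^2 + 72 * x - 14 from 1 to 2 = 136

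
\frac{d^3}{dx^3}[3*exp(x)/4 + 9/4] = 3*exp(x)/4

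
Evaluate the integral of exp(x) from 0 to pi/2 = -1 + exp(pi/2)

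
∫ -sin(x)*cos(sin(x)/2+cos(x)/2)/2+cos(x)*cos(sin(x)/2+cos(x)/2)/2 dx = sin(sqrt(2)*sin(x + pi/4)/2) + C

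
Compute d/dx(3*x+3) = 3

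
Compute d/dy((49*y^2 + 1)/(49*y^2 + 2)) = 98*y/(2401*y^4 + 196*y^2 + 4)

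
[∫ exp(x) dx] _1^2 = -E + exp(2)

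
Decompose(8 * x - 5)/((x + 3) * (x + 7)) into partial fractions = 61/(4*(x + 7)) - 29/(4*(x + 3))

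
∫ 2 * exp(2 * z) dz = exp(2*z) + C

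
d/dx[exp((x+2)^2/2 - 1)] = x*exp(x^2/2 + 2*x + 1) + 2*exp(x^2/2 + 2*x + 1)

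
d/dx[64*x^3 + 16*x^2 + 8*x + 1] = 192*x^2 + 32*x + 8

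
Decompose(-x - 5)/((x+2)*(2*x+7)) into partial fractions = 1/(2*x + 7) - 1/(x + 2)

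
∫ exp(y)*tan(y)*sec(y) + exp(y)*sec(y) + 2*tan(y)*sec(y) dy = (exp(y) + 2)*sec(y) + C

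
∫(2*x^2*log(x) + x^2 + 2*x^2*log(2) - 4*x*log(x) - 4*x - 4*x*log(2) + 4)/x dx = (x - 2)^2*log(2*x) + C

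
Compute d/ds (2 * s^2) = 4*s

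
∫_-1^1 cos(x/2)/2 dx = 2*sin(1/2)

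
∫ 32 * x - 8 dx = 16*x^2 - 8*x + C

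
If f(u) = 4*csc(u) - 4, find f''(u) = -4/sin(u) + 8/sin(u)^3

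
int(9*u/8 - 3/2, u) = 9*u^2/16 - 3*u/2 + C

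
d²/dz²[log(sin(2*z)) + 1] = -4/sin(2*z)^2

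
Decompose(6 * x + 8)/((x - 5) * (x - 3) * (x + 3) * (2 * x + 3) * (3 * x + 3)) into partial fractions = 16/(1053*(2*x + 3)) - 5/(432*(x + 3)) + 1/(72*(x + 1)) - 13/(648*(x - 3)) + 19/(1872*(x - 5))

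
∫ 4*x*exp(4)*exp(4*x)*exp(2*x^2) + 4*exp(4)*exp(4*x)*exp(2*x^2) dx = exp(2*x^2 + 4*x + 4) + C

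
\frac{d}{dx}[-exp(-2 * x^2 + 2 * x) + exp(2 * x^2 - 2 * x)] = 4*x*exp(-2*x^2 + 2*x) + 4*x*exp(2*x^2 - 2*x) - 2*exp(-2*x^2 + 2*x) - 2*exp(2*x^2 - 2*x)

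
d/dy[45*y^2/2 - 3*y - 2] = 45*y - 3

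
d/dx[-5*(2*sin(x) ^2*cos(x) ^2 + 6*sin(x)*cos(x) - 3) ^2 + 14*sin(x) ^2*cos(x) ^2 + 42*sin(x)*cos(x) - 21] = 4*(40*sin(x)^5*cos(x) + 180*sin(x)^4 - 40*sin(x)^3*cos(x) - 180*sin(x)^2 - 106*sin(x)*cos(x) + 111)*sin(x + pi/4)*cos(x + pi/4)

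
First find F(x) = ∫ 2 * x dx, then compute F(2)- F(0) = 4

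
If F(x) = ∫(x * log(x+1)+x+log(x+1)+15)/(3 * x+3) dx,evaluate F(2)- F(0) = 17*log(3)/3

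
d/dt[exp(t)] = exp(t)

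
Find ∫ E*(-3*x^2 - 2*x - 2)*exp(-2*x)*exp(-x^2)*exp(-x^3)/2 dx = exp(-x^3 - x^2 - 2*x + 1)/2 + C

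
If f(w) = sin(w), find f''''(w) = sin(w)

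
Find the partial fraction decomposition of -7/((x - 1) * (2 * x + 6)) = 7/(8*(x + 3)) - 7/(8*(x - 1))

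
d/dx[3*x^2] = 6*x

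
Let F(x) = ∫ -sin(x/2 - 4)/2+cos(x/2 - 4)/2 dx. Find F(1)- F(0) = cos(7/2) + sin(4) - sin(7/2) - cos(4)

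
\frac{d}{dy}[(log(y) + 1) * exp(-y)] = (-y*log(y) - y + 1)*exp(-y)/y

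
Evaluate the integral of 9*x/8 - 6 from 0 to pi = -16 + (-4 + 3*pi/4)^2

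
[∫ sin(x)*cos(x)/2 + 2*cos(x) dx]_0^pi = 0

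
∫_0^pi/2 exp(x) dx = -1 + exp(pi/2)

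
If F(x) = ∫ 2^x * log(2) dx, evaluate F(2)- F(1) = 2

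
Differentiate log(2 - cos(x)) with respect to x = -sin(x)/(cos(x) - 2)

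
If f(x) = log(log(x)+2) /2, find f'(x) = 1/(2*x*log(x) + 4*x)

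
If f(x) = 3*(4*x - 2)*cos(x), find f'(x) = -12*x*sin(x) + 6*sin(x) + 12*cos(x)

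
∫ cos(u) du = sin(u) + C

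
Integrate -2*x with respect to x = -x^2 + C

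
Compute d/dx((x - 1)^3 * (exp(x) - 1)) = x^3*exp(x) - 3*x^2 - 3*x*exp(x) + 6*x + 2*exp(x) - 3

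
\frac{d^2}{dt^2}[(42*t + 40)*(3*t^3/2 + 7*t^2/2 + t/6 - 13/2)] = 756*t^2 + 1242*t + 294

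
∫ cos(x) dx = sin(x) + C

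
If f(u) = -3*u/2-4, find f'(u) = -3/2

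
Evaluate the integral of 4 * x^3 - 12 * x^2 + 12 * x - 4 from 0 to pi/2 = -1 + (-1 + pi/2)^4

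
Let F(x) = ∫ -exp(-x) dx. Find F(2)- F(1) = -exp(-1) + exp(-2)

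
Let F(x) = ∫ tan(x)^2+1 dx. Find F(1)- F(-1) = 2*tan(1)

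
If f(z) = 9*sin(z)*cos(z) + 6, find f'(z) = 9*cos(2*z)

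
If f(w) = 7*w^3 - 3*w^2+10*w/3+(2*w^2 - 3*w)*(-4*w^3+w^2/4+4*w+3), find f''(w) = -160*w^3 + 150*w^2 + 171*w/2 - 18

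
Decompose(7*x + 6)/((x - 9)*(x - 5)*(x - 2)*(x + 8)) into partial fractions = 5/(221*(x + 8)) + 2/(21*(x - 2)) - 41/(156*(x - 5)) + 69/(476*(x - 9))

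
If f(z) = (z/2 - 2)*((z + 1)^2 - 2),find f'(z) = 3*z^2/2 - 2*z - 9/2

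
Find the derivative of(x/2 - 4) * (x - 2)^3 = 2*x^3 - 21*x^2 + 60*x - 52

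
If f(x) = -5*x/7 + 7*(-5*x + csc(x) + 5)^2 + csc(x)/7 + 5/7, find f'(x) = 70*x*cot(x)*csc(x) + 350*x - 14*cot(x)*csc(x)^2 - 491*cot(x)*csc(x)/7 - 70*csc(x) - 2455/7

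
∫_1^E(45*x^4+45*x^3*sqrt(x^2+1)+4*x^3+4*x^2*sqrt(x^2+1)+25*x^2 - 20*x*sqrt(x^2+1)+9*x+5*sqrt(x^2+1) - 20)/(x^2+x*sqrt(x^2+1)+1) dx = -20*E - 5*log(1 + sqrt(2)) + 3 + 5*log(E + sqrt(1 + exp(2))) + 2*exp(2) + 15*exp(3)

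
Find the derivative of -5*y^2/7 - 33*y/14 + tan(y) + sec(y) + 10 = -10*y/7 + tan(y)^2 + tan(y)*sec(y) - 19/14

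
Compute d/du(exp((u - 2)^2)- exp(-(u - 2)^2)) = (2*u*exp(2*u^2 - 8*u + 8) + 2*u - 4*exp(2*u^2 - 8*u + 8) - 4)*exp(-u^2 + 4*u - 4)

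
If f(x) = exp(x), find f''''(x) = exp(x)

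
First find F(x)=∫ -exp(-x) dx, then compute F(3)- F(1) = -exp(-1) + exp(-3)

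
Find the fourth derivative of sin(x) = sin(x)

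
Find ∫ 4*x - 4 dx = 2*x^2 - 4*x + C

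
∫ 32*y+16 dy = 16*y^2 + 16*y + C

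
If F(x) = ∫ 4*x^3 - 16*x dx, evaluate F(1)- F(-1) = 0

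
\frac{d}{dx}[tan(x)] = cos(x)^(-2)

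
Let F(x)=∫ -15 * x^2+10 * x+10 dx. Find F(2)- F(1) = -10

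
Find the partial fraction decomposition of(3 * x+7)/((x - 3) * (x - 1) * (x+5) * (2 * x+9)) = -52/(165*(2*x + 9)) + 1/(6*(x + 5)) - 5/(66*(x - 1)) + 1/(15*(x - 3))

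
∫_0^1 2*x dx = 1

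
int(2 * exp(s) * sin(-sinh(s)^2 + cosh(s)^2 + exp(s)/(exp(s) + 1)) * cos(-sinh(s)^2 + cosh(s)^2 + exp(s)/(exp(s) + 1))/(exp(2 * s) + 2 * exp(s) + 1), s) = sin((2*exp(s) + 1)/(exp(s) + 1))^2 + C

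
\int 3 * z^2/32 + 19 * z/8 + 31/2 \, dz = z^3/32 + 19*z^2/16 + 31*z/2 + C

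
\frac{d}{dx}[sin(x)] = cos(x)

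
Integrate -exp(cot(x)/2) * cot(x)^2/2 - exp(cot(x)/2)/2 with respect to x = exp(cot(x)/2) + C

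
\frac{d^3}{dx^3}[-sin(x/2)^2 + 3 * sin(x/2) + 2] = sin(x)/2 - 3*cos(x/2)/8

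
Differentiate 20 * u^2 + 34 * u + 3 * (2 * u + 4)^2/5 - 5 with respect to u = 224*u/5 + 218/5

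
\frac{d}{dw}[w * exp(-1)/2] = exp(-1)/2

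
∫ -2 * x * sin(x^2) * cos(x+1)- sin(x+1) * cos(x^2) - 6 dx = -6*x + cos(x^2)*cos(x + 1) + C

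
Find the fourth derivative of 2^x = 2^x*log(2)^4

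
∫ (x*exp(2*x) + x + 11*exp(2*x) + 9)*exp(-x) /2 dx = (x + 10)*sinh(x) + C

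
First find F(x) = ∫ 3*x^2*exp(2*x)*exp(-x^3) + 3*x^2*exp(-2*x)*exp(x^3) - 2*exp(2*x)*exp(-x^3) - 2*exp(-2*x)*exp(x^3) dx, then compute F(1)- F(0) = -E + exp(-1)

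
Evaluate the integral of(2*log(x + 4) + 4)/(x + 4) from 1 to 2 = -(log(5) + 2)^2 + (log(6) + 2)^2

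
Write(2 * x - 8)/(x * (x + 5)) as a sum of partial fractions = 18/(5*(x + 5)) - 8/(5*x)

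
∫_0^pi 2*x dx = pi^2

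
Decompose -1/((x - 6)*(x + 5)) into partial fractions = 1/(11*(x + 5)) - 1/(11*(x - 6))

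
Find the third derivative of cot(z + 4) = -6*cot(z + 4)^4 - 8*cot(z + 4)^2 - 2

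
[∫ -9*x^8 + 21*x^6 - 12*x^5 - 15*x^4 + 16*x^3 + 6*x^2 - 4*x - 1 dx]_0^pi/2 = (-pi^3/8 - 1 + pi/2)^3 - pi + pi^3/4 + (-pi^3/8 - 1 + pi/2)^2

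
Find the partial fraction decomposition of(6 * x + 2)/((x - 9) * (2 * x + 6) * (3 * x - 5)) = -27/(154*(3*x - 5)) - 1/(21*(x + 3)) + 7/(66*(x - 9))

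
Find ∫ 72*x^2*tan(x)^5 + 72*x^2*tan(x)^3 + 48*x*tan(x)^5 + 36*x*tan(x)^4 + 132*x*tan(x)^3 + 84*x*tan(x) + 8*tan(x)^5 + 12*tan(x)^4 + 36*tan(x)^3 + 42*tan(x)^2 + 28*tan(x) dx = (6*x + 2)*((3*x + 1)*tan(x)^2 + 7)*tan(x)^2 + C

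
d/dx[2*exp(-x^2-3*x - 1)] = (-4*x - 6)*exp(-x^2 - 3*x - 1)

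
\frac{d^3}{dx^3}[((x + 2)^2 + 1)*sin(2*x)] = -8*x^2*cos(2*x) - 24*x*sin(2*x) - 32*x*cos(2*x) - 48*sin(2*x) - 28*cos(2*x)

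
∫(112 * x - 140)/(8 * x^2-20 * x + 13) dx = 7*log((4*x - 5)^2 + 1) + C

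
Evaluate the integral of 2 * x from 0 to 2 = 4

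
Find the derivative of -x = -1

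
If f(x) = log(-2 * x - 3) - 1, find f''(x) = -4/(4*x^2 + 12*x + 9)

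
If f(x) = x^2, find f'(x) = 2*x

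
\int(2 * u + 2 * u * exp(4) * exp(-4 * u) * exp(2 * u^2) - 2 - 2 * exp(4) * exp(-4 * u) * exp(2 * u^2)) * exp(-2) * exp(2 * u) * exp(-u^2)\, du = 2*sinh((u - 1)^2 + 1) + C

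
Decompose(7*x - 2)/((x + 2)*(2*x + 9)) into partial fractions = 67/(5*(2*x + 9)) - 16/(5*(x + 2))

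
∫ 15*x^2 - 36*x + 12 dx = 5*x^3 - 18*x^2 + 12*x + C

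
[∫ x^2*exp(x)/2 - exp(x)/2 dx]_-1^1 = -2*exp(-1)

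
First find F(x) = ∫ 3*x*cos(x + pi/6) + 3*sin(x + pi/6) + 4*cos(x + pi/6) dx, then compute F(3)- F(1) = -7*sin(pi/6 + 1) + 13*sin(pi/6 + 3)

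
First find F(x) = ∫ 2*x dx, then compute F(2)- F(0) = 4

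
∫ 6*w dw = 3*w^2 + C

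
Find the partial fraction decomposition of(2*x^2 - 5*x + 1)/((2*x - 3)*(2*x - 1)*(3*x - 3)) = -1/(3*(2*x - 1)) - 2/(3*(2*x - 3)) + 2/(3*(x - 1))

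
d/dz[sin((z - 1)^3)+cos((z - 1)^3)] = -3*z^2*sin(z^3 - 3*z^2 + 3*z - 1) + 3*z^2*cos(z^3 - 3*z^2 + 3*z - 1) + 6*z*sin(z^3 - 3*z^2 + 3*z - 1) - 6*z*cos(z^3 - 3*z^2 + 3*z - 1) - 3*sin(z^3 - 3*z^2 + 3*z - 1) + 3*cos(z^3 - 3*z^2 + 3*z - 1)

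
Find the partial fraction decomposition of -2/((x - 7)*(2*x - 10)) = 1/(2*(x - 5)) - 1/(2*(x - 7))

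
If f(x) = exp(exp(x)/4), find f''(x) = exp(x + exp(x)/4)/4 + exp(2*x + exp(x)/4)/16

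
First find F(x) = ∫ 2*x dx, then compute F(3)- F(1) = 8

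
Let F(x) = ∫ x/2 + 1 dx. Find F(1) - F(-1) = 2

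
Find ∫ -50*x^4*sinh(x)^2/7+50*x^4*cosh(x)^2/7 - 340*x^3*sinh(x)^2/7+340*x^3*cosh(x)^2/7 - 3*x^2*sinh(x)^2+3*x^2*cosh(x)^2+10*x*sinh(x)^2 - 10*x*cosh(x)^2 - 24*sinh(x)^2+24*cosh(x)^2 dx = 10*x^5/7 + 85*x^4/7 + x^3 - 5*x^2 + 24*x + C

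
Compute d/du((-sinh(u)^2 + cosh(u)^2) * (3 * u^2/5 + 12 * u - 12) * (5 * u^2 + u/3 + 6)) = 12*u^3 + 903*u^2/5 - 524*u/5 + 68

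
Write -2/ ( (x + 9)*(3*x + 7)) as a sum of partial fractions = -3/(10*(3*x + 7)) + 1/(10*(x + 9))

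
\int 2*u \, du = u^2 + C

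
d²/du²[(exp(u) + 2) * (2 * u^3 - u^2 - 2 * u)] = 2*u^3*exp(u) + 11*u^2*exp(u) + 6*u*exp(u) + 24*u - 6*exp(u) - 4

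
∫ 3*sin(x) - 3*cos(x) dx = -3*sqrt(2)*sin(x + pi/4) + C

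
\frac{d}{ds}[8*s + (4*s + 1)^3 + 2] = 192*s^2 + 96*s + 20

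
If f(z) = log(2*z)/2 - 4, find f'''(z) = z^(-3)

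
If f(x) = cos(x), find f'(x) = -sin(x)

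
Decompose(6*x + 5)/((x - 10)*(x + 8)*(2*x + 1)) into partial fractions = -8/(315*(2*x + 1)) - 43/(270*(x + 8)) + 65/(378*(x - 10))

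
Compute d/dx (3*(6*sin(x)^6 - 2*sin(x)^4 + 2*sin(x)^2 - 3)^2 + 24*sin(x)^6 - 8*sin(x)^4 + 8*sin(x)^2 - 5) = 8*(162*sin(x)^10 - 90*sin(x)^8 + 84*sin(x)^6 - 81*sin(x)^4 + 20*sin(x)^2 - 7)*sin(x)*cos(x)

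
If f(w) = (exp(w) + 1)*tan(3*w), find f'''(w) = 162*exp(w)*tan(3*w)^4 + 54*exp(w)*tan(3*w)^3 + 225*exp(w)*tan(3*w)^2 + 55*exp(w)*tan(3*w) + 63*exp(w) + 162*tan(3*w)^4 + 216*tan(3*w)^2 + 54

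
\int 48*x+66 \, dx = 24*x^2 + 66*x + C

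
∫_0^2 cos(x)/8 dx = sin(2)/8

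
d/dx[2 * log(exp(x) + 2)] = 2*exp(x)/(exp(x) + 2)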